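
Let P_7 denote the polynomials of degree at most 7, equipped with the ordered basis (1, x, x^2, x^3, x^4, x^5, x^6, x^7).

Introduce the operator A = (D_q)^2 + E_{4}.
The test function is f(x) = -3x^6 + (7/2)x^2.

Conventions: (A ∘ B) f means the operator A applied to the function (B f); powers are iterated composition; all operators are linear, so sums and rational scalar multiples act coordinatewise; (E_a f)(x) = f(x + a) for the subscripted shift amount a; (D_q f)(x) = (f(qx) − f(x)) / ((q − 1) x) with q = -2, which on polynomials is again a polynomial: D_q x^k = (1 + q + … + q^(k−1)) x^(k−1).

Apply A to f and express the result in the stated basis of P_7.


the image equals g(x) = -3x^6 - 72x^5 - 27x^4 - 3840x^3 - (23033/2)x^2 - 18404x - 24471/2

D_q f = 63x^5 - (7/2)x
D_q D_q f = 693x^4 - 7/2
E_{4} f = -3x^6 - 72x^5 - 720x^4 - 3840x^3 - (23033/2)x^2 - 18404x - 12232
((D_q)^2 + E_{4}) f = -3x^6 - 72x^5 - 27x^4 - 3840x^3 - (23033/2)x^2 - 18404x - 24471/2


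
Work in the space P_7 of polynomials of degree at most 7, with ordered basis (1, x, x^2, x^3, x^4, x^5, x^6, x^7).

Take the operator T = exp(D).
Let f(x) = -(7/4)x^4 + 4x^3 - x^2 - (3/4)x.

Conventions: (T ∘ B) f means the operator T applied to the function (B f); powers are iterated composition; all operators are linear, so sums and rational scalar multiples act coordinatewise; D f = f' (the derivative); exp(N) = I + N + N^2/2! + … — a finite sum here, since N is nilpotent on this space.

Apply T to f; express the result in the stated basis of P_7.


order-1 term: -7x^3 + 12x^2 - 2x - 3/4
order-2 term: -(21/2)x^2 + 12x - 1
order-3 term: -7x + 4
order-4 term: -7/4
the series for exp(D) f terminates at order 4
exp(D) f = -(7/4)x^4 - 3x^3 + (1/2)x^2 + (9/4)x + 1/2

g(x) = -(7/4)x^4 - 3x^3 + (1/2)x^2 + (9/4)x + 1/2


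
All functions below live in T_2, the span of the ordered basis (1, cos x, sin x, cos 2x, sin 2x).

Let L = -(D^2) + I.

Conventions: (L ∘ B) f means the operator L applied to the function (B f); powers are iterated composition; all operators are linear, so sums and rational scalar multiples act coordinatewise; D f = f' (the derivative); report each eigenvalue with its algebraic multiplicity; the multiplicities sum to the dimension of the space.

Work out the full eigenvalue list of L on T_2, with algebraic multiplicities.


λ = 1 (multiplicity 1), λ = 2 (multiplicity 2), λ = 5 (multiplicity 2)

image of 1: 1
image of cos x: 2cos x
image of sin x: 2sin x
image of cos 2x: 5cos 2x
image of sin 2x: 5sin 2x
the matrix is diagonal; its diagonal is (1, 2, 2, 5, 5)
for a triangular matrix the eigenvalues are the diagonal entries, with algebraic multiplicity their repetition count


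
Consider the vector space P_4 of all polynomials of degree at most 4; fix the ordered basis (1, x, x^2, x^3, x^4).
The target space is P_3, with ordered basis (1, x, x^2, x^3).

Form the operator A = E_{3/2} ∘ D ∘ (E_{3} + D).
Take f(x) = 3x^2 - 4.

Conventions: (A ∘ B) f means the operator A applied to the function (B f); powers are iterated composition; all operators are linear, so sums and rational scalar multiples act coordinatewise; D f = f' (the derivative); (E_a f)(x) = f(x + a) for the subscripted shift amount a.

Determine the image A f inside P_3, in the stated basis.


the result is g(x) = 6x + 33

E_{3} f = 3x^2 + 18x + 23
D f = 6x
(E_{3} + D) f = 3x^2 + 24x + 23
D (E_{3} + D) f = 6x + 24
E_{3/2} D (E_{3} + D) f = 6x + 33


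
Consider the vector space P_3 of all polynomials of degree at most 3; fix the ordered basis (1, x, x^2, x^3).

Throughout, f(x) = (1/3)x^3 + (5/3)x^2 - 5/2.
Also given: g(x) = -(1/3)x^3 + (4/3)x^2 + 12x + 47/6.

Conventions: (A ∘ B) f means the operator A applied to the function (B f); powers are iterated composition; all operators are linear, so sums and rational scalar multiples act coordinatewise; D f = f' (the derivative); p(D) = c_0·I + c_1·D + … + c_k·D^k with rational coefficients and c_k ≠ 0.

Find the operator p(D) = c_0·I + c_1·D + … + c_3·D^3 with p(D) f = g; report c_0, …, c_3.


D^0 f = (1/3)x^3 + (5/3)x^2 - 5/2
D^1 f = x^2 + (10/3)x
D^2 f = 2x + 10/3
D^3 f = 2
matching coefficients of g against c_0 f + c_1 Df + … from the top degree down determines the c_i
solution: c_0 = -1, c_1 = 3, c_2 = 1, c_3 = 1

c_0 = -1, c_1 = 3, c_2 = 1, c_3 = 1


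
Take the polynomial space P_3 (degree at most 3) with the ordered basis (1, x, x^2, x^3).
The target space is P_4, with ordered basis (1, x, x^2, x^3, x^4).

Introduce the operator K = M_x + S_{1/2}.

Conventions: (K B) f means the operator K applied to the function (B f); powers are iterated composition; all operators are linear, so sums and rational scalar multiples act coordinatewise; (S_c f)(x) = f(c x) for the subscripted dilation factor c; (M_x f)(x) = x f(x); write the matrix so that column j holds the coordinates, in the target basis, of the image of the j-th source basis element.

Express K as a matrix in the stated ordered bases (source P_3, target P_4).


image of 1: x + 1
image of x: x^2 + (1/2)x
image of x^2: x^3 + (1/4)x^2
image of x^3: x^4 + (1/8)x^3
each image's coordinates form column j of the matrix

the matrix is [[1, 0, 0, 0]; [1, 1/2, 0, 0]; [0, 1, 1/4, 0]; [0, 0, 1, 1/8]; [0, 0, 0, 1]] (rows listed top to bottom)


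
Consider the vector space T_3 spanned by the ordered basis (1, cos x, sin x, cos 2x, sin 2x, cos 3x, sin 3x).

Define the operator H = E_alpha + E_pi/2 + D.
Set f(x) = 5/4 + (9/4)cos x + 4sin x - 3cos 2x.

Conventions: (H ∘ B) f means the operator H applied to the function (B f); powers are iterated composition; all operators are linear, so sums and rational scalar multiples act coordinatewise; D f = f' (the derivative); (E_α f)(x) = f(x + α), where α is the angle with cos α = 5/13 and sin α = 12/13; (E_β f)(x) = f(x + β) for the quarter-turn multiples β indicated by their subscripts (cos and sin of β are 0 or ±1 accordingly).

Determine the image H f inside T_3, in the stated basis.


E_alpha f = 5/4 + (237/52)cos x - (7/13)sin x + (357/169)cos 2x + (360/169)sin 2x
E_pi/2 f = 5/4 + 4cos x - (9/4)sin x + 3cos 2x
D f = 4cos x - (9/4)sin x + 6sin 2x
(E_alpha + E_pi/2 + D) f = 5/2 + (653/52)cos x - (131/26)sin x + (864/169)cos 2x + (1374/169)sin 2x

the result is g(x) = 5/2 + (653/52)cos x - (131/26)sin x + (864/169)cos 2x + (1374/169)sin 2x


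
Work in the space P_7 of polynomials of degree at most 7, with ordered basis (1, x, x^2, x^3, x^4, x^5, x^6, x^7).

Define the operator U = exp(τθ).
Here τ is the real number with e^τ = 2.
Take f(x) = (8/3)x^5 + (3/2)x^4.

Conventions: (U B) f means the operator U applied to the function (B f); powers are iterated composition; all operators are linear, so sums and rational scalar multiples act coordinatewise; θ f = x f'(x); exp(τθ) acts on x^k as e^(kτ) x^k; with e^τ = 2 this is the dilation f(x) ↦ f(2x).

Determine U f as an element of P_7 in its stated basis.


g(x) = (256/3)x^5 + 24x^4

exp(τθ) x^k = e^(kτ) x^k; with e^τ = 2 this sends x^k to 2^k x^k
x^4 ↦ 16 x^4
x^5 ↦ 32 x^5
applying this coordinatewise to f: exp(τθ) f = (256/3)x^5 + 24x^4


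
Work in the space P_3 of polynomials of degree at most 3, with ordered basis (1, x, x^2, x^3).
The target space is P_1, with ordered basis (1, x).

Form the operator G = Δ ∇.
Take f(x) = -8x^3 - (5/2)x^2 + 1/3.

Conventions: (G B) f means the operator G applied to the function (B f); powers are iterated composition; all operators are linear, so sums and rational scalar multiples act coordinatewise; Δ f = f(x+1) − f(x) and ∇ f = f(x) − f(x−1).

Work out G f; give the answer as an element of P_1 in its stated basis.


the image equals g(x) = -48x - 5

∇ f = -24x^2 + 19x - 11/2
Δ ∇ f = -48x - 5


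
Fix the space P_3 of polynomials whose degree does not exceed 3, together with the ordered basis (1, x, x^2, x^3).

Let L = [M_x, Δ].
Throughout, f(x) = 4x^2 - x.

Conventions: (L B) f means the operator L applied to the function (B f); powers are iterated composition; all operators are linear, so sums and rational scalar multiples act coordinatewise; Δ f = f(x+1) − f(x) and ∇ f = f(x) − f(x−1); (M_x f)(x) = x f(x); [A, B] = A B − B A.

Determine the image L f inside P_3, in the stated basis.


the result is g(x) = -4x^2 - 7x - 3

Δ f = 8x + 3
M_x Δ f = 8x^2 + 3x
M_x f = 4x^3 - x^2
Δ M_x f = 12x^2 + 10x + 3
[M_x, Δ] f = -4x^2 - 7x - 3


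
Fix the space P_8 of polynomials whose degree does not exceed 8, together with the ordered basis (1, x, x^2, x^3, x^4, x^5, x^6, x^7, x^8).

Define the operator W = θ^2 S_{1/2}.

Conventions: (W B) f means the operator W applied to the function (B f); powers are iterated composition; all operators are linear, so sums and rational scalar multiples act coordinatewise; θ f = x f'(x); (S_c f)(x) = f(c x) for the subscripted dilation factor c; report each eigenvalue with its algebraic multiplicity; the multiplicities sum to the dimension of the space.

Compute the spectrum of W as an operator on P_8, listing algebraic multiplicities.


image of 1: 0
image of x: (1/2)x
image of x^2: x^2
image of x^3: (9/8)x^3
image of x^4: x^4
image of x^5: (25/32)x^5
image of x^6: (9/16)x^6
image of x^7: (49/128)x^7
image of x^8: (1/4)x^8
the matrix is upper triangular; its diagonal is (0, 1/2, 1, 9/8, 1, 25/32, 9/16, 49/128, 1/4)
for a triangular matrix the eigenvalues are the diagonal entries, with algebraic multiplicity their repetition count

λ = 0 (multiplicity 1), λ = 1/4 (multiplicity 1), λ = 49/128 (multiplicity 1), λ = 1/2 (multiplicity 1), λ = 9/16 (multiplicity 1), λ = 25/32 (multiplicity 1), λ = 1 (multiplicity 2), λ = 9/8 (multiplicity 1)


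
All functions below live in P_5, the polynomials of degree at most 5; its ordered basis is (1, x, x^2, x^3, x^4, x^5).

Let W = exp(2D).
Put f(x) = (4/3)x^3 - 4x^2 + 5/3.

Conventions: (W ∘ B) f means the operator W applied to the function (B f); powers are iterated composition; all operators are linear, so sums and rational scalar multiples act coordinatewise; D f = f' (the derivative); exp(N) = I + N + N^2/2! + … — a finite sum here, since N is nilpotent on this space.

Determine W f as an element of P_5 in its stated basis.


order-1 term: 8x^2 - 16x
order-2 term: 16x - 16
order-3 term: 32/3
the series for exp(2D) f terminates at order 3
exp(2D) f = (4/3)x^3 + 4x^2 - 11/3

the image equals g(x) = (4/3)x^3 + 4x^2 - 11/3


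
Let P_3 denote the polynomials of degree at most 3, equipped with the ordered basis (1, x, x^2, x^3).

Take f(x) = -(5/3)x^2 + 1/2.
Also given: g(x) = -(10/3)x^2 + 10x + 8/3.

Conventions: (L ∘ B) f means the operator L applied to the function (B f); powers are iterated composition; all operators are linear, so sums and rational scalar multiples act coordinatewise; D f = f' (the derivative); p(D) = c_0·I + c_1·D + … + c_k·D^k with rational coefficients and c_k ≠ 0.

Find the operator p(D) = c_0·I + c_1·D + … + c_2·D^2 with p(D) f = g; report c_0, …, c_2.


D^0 f = -(5/3)x^2 + 1/2
D^1 f = -(10/3)x
D^2 f = -10/3
matching coefficients of g against c_0 f + c_1 Df + … from the top degree down determines the c_i
solution: c_0 = 2, c_1 = -3, c_2 = -1/2

c_0 = 2, c_1 = -3, c_2 = -1/2


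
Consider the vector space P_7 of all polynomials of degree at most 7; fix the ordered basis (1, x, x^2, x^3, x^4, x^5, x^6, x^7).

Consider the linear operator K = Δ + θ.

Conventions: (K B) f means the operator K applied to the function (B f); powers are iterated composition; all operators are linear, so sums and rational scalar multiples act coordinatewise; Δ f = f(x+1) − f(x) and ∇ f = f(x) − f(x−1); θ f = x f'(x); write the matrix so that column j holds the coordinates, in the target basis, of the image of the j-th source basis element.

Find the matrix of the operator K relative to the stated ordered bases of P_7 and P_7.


the matrix is [[0, 1, 1, 1, 1, 1, 1, 1]; [0, 1, 2, 3, 4, 5, 6, 7]; [0, 0, 2, 3, 6, 10, 15, 21]; [0, 0, 0, 3, 4, 10, 20, 35]; [0, 0, 0, 0, 4, 5, 15, 35]; [0, 0, 0, 0, 0, 5, 6, 21]; [0, 0, 0, 0, 0, 0, 6, 7]; [0, 0, 0, 0, 0, 0, 0, 7]] (rows listed top to bottom)

image of 1: 0
image of x: x + 1
image of x^2: 2x^2 + 2x + 1
image of x^3: 3x^3 + 3x^2 + 3x + 1
image of x^4: 4x^4 + 4x^3 + 6x^2 + 4x + 1
image of x^5: 5x^5 + 5x^4 + 10x^3 + 10x^2 + 5x + 1
image of x^6: 6x^6 + 6x^5 + 15x^4 + 20x^3 + 15x^2 + 6x + 1
image of x^7: 7x^7 + 7x^6 + 21x^5 + 35x^4 + 35x^3 + 21x^2 + 7x + 1
each image's coordinates form column j of the matrix


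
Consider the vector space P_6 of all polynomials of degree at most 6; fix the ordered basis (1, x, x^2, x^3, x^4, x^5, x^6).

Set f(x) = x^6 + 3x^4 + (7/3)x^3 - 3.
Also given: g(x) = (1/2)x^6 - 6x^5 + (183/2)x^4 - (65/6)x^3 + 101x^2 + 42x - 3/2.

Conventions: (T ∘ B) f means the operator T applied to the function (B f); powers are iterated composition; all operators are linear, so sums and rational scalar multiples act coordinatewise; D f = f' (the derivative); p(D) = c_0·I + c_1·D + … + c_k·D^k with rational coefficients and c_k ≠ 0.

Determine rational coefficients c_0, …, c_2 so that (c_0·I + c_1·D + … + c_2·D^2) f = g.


c_0 = 1/2, c_1 = -1, c_2 = 3

D^0 f = x^6 + 3x^4 + (7/3)x^3 - 3
D^1 f = 6x^5 + 12x^3 + 7x^2
D^2 f = 30x^4 + 36x^2 + 14x
matching coefficients of g against c_0 f + c_1 Df + … from the top degree down determines the c_i
solution: c_0 = 1/2, c_1 = -1, c_2 = 3


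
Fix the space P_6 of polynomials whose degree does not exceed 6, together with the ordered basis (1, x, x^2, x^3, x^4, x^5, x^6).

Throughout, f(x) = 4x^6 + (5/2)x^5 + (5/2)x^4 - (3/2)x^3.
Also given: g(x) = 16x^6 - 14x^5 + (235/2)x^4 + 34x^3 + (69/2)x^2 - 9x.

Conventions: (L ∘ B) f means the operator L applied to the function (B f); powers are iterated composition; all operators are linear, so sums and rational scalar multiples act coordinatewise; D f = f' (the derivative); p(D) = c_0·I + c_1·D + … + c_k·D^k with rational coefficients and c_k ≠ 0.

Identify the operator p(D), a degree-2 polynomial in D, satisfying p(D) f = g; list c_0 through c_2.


c_0 = 4, c_1 = -1, c_2 = 1

D^0 f = 4x^6 + (5/2)x^5 + (5/2)x^4 - (3/2)x^3
D^1 f = 24x^5 + (25/2)x^4 + 10x^3 - (9/2)x^2
D^2 f = 120x^4 + 50x^3 + 30x^2 - 9x
matching coefficients of g against c_0 f + c_1 Df + … from the top degree down determines the c_i
solution: c_0 = 4, c_1 = -1, c_2 = 1


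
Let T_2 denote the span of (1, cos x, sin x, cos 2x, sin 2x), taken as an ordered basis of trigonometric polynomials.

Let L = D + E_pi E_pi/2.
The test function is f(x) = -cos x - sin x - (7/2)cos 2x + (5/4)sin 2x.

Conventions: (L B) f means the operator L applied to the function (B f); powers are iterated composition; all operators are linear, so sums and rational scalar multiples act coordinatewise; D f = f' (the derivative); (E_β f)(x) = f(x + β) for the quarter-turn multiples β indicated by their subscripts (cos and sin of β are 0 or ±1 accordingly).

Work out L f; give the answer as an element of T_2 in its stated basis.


D f = -cos x + sin x + (5/2)cos 2x + 7sin 2x
E_pi/2 f = -cos x + sin x + (7/2)cos 2x - (5/4)sin 2x
E_pi E_pi/2 f = cos x - sin x + (7/2)cos 2x - (5/4)sin 2x
(D + E_pi E_pi/2) f = 6cos 2x + (23/4)sin 2x

g(x) = 6cos 2x + (23/4)sin 2x


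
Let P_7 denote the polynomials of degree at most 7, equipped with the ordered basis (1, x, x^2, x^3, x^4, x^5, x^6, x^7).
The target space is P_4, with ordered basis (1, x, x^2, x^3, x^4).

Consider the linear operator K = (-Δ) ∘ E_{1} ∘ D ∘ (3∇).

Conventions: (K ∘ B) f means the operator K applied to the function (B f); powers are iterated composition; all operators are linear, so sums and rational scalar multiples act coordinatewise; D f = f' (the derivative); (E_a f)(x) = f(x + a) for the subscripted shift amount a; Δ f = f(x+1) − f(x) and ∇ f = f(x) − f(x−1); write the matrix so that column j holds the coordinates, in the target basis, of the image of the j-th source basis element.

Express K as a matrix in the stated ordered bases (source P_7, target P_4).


image of 1: 0
image of x: 0
image of x^2: 0
image of x^3: -18
image of x^4: -72x - 72
image of x^5: -180x^2 - 360x - 210
image of x^6: -360x^3 - 1080x^2 - 1260x - 540
image of x^7: -630x^4 - 2520x^3 - 4410x^2 - 3780x - 1302
each image's coordinates form column j of the matrix

the matrix is [[0, 0, 0, -18, -72, -210, -540, -1302]; [0, 0, 0, 0, -72, -360, -1260, -3780]; [0, 0, 0, 0, 0, -180, -1080, -4410]; [0, 0, 0, 0, 0, 0, -360, -2520]; [0, 0, 0, 0, 0, 0, 0, -630]] (rows listed top to bottom)


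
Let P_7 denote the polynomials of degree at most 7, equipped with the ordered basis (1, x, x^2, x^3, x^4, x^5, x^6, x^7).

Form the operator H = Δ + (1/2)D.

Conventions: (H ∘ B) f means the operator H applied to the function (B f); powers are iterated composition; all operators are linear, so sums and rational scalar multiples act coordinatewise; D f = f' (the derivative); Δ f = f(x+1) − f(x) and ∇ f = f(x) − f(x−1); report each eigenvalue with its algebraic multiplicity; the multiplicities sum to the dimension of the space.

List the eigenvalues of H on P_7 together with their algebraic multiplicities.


image of 1: 0
image of x: 3/2
image of x^2: 3x + 1
image of x^3: (9/2)x^2 + 3x + 1
image of x^4: 6x^3 + 6x^2 + 4x + 1
image of x^5: (15/2)x^4 + 10x^3 + 10x^2 + 5x + 1
image of x^6: 9x^5 + 15x^4 + 20x^3 + 15x^2 + 6x + 1
image of x^7: (21/2)x^6 + 21x^5 + 35x^4 + 35x^3 + 21x^2 + 7x + 1
the matrix is upper triangular; its diagonal is (0, 0, 0, 0, 0, 0, 0, 0)
for a triangular matrix the eigenvalues are the diagonal entries, with algebraic multiplicity their repetition count

λ = 0 (multiplicity 8)


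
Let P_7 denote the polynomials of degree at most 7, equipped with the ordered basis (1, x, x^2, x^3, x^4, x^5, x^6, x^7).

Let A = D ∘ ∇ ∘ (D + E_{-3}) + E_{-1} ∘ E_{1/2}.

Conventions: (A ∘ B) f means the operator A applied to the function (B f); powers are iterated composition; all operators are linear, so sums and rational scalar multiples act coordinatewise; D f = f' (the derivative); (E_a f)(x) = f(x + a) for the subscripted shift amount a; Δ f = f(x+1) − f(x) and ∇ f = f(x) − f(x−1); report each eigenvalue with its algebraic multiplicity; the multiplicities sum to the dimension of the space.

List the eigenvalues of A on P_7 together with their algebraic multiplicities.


λ = 1 (multiplicity 8)

image of 1: 1
image of x: x - 1/2
image of x^2: x^2 - x + 9/4
image of x^3: x^3 - (3/2)x^2 + (27/4)x - 121/8
image of x^4: x^4 - 2x^3 + (27/2)x^2 - (121/2)x + 2177/16
image of x^5: x^5 - (5/2)x^4 + (45/2)x^3 - (605/4)x^2 + (10885/16)x - 27361/32
image of x^6: x^6 - 3x^5 + (135/4)x^4 - (605/2)x^3 + (32655/16)x^2 - (82083/16)x + 297985/64
image of x^7: x^7 - (7/2)x^6 + (189/4)x^5 - (4235/8)x^4 + (76195/16)x^3 - (574581/32)x^2 + (2085895/64)x - 3011457/128
the matrix is upper triangular; its diagonal is (1, 1, 1, 1, 1, 1, 1, 1)
for a triangular matrix the eigenvalues are the diagonal entries, with algebraic multiplicity their repetition count


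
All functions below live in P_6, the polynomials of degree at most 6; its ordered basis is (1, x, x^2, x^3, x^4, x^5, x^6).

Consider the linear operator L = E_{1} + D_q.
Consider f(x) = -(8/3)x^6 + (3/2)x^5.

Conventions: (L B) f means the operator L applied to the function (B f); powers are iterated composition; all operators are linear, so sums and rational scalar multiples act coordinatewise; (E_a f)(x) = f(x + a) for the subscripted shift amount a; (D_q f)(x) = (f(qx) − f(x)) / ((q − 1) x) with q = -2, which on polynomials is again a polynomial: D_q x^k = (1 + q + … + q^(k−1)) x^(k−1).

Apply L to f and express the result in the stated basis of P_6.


the result is g(x) = -(8/3)x^6 + (83/2)x^5 - 16x^4 - (115/3)x^3 - 25x^2 - (17/2)x - 7/6

E_{1} f = -(8/3)x^6 - (29/2)x^5 - (65/2)x^4 - (115/3)x^3 - 25x^2 - (17/2)x - 7/6
D_q f = 56x^5 + (33/2)x^4
(E_{1} + D_q) f = -(8/3)x^6 + (83/2)x^5 - 16x^4 - (115/3)x^3 - 25x^2 - (17/2)x - 7/6


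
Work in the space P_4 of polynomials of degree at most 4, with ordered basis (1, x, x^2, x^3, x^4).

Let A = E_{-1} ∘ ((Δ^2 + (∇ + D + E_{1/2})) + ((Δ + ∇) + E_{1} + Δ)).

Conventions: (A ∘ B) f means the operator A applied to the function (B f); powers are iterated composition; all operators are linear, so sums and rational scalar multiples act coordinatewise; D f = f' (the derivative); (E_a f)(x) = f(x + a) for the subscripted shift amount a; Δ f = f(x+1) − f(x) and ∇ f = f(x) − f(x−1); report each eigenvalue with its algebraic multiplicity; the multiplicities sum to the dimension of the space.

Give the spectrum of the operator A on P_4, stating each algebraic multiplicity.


λ = 2 (multiplicity 5)

image of 1: 2
image of x: 2x + 9/2
image of x^2: 2x^2 + 9x - 31/4
image of x^3: 2x^3 + (27/2)x^2 - (93/4)x + 151/8
image of x^4: 2x^4 + 18x^3 - (93/2)x^2 + (151/2)x - 543/16
the matrix is upper triangular; its diagonal is (2, 2, 2, 2, 2)
for a triangular matrix the eigenvalues are the diagonal entries, with algebraic multiplicity their repetition count


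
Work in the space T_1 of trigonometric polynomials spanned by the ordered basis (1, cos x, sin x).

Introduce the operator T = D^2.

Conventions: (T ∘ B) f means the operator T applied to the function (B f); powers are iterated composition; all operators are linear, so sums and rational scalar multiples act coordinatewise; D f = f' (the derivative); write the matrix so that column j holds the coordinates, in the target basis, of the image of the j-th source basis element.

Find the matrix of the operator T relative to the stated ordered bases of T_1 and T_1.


the matrix is [[0, 0, 0]; [0, -1, 0]; [0, 0, -1]] (rows listed top to bottom)

image of 1: 0
image of cos x: -cos x
image of sin x: -sin x
each image's coordinates form column j of the matrix


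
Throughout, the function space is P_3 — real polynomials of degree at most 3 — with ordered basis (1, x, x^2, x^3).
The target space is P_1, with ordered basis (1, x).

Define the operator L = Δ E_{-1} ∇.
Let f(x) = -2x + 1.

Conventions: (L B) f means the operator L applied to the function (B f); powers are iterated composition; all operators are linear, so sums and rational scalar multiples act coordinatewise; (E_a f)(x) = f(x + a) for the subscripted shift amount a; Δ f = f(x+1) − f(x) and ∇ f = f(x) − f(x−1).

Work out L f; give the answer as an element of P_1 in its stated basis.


the result is g(x) = 0

∇ f = -2
E_{-1} ∇ f = -2
Δ E_{-1} ∇ f = 0


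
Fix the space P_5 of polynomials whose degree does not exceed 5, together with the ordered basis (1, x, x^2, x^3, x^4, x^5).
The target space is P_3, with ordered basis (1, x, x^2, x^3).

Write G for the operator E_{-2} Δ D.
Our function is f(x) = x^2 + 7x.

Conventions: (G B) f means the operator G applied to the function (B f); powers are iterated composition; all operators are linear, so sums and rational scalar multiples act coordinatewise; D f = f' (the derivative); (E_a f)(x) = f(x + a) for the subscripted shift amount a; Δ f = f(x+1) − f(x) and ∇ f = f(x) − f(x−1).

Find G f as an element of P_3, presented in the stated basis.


D f = 2x + 7
Δ D f = 2
E_{-2} Δ D f = 2

the image equals g(x) = 2


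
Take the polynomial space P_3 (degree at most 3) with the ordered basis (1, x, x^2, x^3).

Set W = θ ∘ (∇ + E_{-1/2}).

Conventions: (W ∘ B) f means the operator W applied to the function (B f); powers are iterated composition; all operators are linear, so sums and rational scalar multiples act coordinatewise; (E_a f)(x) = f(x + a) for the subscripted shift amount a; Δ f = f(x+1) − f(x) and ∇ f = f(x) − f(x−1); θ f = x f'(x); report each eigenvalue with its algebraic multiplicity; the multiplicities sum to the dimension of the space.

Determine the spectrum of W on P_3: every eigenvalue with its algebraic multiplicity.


image of 1: 0
image of x: x
image of x^2: 2x^2 + x
image of x^3: 3x^3 + 3x^2 - (9/4)x
the matrix is upper triangular; its diagonal is (0, 1, 2, 3)
for a triangular matrix the eigenvalues are the diagonal entries, with algebraic multiplicity their repetition count

λ = 0 (multiplicity 1), λ = 1 (multiplicity 1), λ = 2 (multiplicity 1), λ = 3 (multiplicity 1)


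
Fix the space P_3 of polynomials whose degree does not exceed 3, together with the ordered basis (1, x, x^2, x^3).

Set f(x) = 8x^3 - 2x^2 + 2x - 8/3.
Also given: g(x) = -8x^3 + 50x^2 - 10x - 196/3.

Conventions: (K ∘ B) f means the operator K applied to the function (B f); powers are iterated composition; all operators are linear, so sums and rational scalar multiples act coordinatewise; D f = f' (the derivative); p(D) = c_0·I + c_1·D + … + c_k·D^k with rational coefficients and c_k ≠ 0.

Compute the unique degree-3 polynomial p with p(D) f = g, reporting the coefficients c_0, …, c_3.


c_0 = -1, c_1 = 2, c_2 = 0, c_3 = -3/2

D^0 f = 8x^3 - 2x^2 + 2x - 8/3
D^1 f = 24x^2 - 4x + 2
D^2 f = 48x - 4
D^3 f = 48
matching coefficients of g against c_0 f + c_1 Df + … from the top degree down determines the c_i
solution: c_0 = -1, c_1 = 2, c_2 = 0, c_3 = -3/2


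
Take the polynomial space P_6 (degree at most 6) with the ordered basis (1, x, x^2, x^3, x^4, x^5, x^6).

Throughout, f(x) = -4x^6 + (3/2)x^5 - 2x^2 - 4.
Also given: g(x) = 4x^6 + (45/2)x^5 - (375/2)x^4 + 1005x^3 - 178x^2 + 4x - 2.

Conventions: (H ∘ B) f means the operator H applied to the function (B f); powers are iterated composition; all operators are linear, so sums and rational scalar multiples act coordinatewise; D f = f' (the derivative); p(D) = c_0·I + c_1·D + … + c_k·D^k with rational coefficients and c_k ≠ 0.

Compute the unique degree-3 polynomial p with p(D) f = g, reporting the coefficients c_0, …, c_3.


D^0 f = -4x^6 + (3/2)x^5 - 2x^2 - 4
D^1 f = -24x^5 + (15/2)x^4 - 4x
D^2 f = -120x^4 + 30x^3 - 4
D^3 f = -480x^3 + 90x^2
matching coefficients of g against c_0 f + c_1 Df + … from the top degree down determines the c_i
solution: c_0 = -1, c_1 = -1, c_2 = 3/2, c_3 = -2

c_0 = -1, c_1 = -1, c_2 = 3/2, c_3 = -2


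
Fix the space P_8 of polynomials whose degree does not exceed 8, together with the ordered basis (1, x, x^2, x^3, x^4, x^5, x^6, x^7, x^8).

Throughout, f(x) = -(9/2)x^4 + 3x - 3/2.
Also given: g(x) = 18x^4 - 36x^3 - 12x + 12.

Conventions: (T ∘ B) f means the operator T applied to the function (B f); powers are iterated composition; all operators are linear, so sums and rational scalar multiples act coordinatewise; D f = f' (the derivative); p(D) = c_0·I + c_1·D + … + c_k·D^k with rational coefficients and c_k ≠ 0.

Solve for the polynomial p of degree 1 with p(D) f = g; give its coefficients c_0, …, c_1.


D^0 f = -(9/2)x^4 + 3x - 3/2
D^1 f = -18x^3 + 3
matching coefficients of g against c_0 f + c_1 Df + … from the top degree down determines the c_i
solution: c_0 = -4, c_1 = 2

c_0 = -4, c_1 = 2


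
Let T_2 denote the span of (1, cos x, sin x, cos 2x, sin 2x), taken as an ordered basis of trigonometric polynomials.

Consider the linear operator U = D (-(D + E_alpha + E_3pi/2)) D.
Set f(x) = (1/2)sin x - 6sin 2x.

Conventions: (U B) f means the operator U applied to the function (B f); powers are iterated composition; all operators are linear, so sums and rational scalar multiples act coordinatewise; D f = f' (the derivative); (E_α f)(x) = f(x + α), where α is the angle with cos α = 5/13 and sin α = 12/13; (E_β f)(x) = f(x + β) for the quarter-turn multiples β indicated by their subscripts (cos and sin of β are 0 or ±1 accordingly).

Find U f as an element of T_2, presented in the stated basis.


the image equals g(x) = (6/13)cos x + (5/26)sin x - (10992/169)cos 2x + (6912/169)sin 2x

D f = (1/2)cos x - 12cos 2x
D D f = -(1/2)sin x + 24sin 2x
E_alpha D f = (5/26)cos x - (6/13)sin x + (1428/169)cos 2x + (1440/169)sin 2x
E_3pi/2 D f = (1/2)sin x + 12cos 2x
(D + E_alpha + E_3pi/2) D f = (5/26)cos x - (6/13)sin x + (3456/169)cos 2x + (5496/169)sin 2x
(-(D + E_alpha + E_3pi/2)) D f = -(5/26)cos x + (6/13)sin x - (3456/169)cos 2x - (5496/169)sin 2x
D (-(D + E_alpha + E_3pi/2)) D f = (6/13)cos x + (5/26)sin x - (10992/169)cos 2x + (6912/169)sin 2x


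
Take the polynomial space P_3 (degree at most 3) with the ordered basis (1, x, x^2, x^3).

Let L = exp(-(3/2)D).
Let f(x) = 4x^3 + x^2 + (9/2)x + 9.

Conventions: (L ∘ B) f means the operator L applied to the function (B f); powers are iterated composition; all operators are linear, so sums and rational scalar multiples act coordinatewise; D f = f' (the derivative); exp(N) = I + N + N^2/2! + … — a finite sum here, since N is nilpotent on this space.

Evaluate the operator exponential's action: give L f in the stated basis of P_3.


the result is g(x) = 4x^3 - 17x^2 + (57/2)x - 9

order-1 term: -18x^2 - 3x - 27/4
order-2 term: 27x + 9/4
order-3 term: -27/2
the series for exp(-(3/2)D) f terminates at order 3
exp(-(3/2)D) f = 4x^3 - 17x^2 + (57/2)x - 9


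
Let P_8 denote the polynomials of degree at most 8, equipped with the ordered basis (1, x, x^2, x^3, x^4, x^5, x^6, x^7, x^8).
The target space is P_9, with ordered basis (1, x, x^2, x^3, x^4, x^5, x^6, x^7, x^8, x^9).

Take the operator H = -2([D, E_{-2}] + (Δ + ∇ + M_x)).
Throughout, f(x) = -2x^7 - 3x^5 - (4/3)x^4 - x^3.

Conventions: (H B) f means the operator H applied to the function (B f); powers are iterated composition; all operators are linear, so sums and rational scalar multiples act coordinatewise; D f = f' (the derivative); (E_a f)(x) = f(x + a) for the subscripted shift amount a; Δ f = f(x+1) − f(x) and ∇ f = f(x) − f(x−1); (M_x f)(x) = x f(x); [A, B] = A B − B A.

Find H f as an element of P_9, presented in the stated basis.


E_{-2} f = -2x^7 + 28x^6 - 171x^5 + (1766/3)x^4 - (3691/3)x^3 + 1558x^2 - (3316/3)x + 1016/3
D E_{-2} f = -14x^6 + 168x^5 - 855x^4 + (7064/3)x^3 - 3691x^2 + 3116x - 3316/3
D f = -14x^6 - 15x^4 - (16/3)x^3 - 3x^2
E_{-2} D f = -14x^6 + 168x^5 - 855x^4 + (7064/3)x^3 - 3691x^2 + 3116x - 3316/3
[D, E_{-2}] f = 0
Δ f = -14x^6 - 42x^5 - 85x^4 - (316/3)x^3 - 83x^2 - (112/3)x - 22/3
∇ f = -14x^6 + 42x^5 - 85x^4 + (284/3)x^3 - 67x^2 + (80/3)x - 14/3
M_x f = -2x^8 - 3x^6 - (4/3)x^5 - x^4
(Δ + ∇ + M_x) f = -2x^8 - 31x^6 - (4/3)x^5 - 171x^4 - (32/3)x^3 - 150x^2 - (32/3)x - 12
([D, E_{-2}] + (Δ + ∇ + M_x)) f = -2x^8 - 31x^6 - (4/3)x^5 - 171x^4 - (32/3)x^3 - 150x^2 - (32/3)x - 12
(-2([D, E_{-2}] + (Δ + ∇ + M_x))) f = 4x^8 + 62x^6 + (8/3)x^5 + 342x^4 + (64/3)x^3 + 300x^2 + (64/3)x + 24

g(x) = 4x^8 + 62x^6 + (8/3)x^5 + 342x^4 + (64/3)x^3 + 300x^2 + (64/3)x + 24


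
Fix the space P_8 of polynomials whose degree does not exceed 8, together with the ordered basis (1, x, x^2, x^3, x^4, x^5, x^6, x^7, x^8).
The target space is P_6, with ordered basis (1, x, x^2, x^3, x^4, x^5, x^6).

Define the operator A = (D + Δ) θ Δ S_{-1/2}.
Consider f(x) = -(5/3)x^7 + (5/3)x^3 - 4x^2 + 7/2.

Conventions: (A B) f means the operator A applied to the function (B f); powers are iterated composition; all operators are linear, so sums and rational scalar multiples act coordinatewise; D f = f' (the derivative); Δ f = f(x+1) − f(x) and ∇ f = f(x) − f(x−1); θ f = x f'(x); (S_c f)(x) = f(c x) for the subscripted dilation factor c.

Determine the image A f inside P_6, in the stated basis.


the image equals g(x) = (105/16)x^5 + (175/8)x^4 + (7525/192)x^3 + (2625/64)x^2 + (1795/96)x - 2/3

S_{-1/2} f = (5/384)x^7 - (5/24)x^3 - x^2 + 7/2
Δ S_{-1/2} f = (35/384)x^6 + (35/128)x^5 + (175/384)x^4 + (175/384)x^3 - (45/128)x^2 - (973/384)x - 153/128
θ Δ S_{-1/2} f = (35/64)x^6 + (175/128)x^5 + (175/96)x^4 + (175/128)x^3 - (45/64)x^2 - (973/384)x
D (θ Δ S_{-1/2}) f = (105/32)x^5 + (875/128)x^4 + (175/24)x^3 + (525/128)x^2 - (45/32)x - 973/384
Δ (θ Δ S_{-1/2}) f = (105/32)x^5 + (1925/128)x^4 + (6125/192)x^3 + (4725/128)x^2 + (965/48)x + 239/128
(D + Δ) (θ Δ S_{-1/2}) f = (105/16)x^5 + (175/8)x^4 + (7525/192)x^3 + (2625/64)x^2 + (1795/96)x - 2/3


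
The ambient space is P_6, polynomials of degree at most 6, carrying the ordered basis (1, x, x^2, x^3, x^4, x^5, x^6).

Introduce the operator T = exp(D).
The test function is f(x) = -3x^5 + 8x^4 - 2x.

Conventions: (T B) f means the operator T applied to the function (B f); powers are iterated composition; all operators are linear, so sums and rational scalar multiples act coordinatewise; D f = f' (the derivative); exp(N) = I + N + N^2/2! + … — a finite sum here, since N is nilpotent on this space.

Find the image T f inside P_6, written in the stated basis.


order-1 term: -15x^4 + 32x^3 - 2
order-2 term: -30x^3 + 48x^2
order-3 term: -30x^2 + 32x
order-4 term: -15x + 8
order-5 term: -3
the series for exp(D) f terminates at order 5
exp(D) f = -3x^5 - 7x^4 + 2x^3 + 18x^2 + 15x + 3

g(x) = -3x^5 - 7x^4 + 2x^3 + 18x^2 + 15x + 3


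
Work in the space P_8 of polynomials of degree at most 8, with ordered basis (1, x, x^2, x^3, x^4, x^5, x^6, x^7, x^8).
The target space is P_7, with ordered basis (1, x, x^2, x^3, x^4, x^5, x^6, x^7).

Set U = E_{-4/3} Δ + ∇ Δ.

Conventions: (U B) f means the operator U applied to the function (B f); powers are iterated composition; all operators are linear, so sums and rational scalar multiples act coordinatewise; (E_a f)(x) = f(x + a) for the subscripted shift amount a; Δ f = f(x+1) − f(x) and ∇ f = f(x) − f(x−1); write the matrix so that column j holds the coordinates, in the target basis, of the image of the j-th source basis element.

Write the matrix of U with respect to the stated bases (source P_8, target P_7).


the matrix is [[0, 1, 1/3, 7/3, -31/27, 341/81, -293/81, 5461/729, -17471/2187]; [0, 0, 2, 1, 28/3, -155/27, 682/27, -2051/81, 43688/729]; [0, 0, 0, 3, 2, 70/3, -155/9, 2387/27, -8204/81]; [0, 0, 0, 0, 4, 10/3, 140/3, -1085/27, 19096/81]; [0, 0, 0, 0, 0, 5, 5, 245/3, -2170/27]; [0, 0, 0, 0, 0, 0, 6, 7, 392/3]; [0, 0, 0, 0, 0, 0, 0, 7, 28/3]; [0, 0, 0, 0, 0, 0, 0, 0, 8]] (rows listed top to bottom)

image of 1: 0
image of x: 1
image of x^2: 2x + 1/3
image of x^3: 3x^2 + x + 7/3
image of x^4: 4x^3 + 2x^2 + (28/3)x - 31/27
image of x^5: 5x^4 + (10/3)x^3 + (70/3)x^2 - (155/27)x + 341/81
image of x^6: 6x^5 + 5x^4 + (140/3)x^3 - (155/9)x^2 + (682/27)x - 293/81
image of x^7: 7x^6 + 7x^5 + (245/3)x^4 - (1085/27)x^3 + (2387/27)x^2 - (2051/81)x + 5461/729
image of x^8: 8x^7 + (28/3)x^6 + (392/3)x^5 - (2170/27)x^4 + (19096/81)x^3 - (8204/81)x^2 + (43688/729)x - 17471/2187
each image's coordinates form column j of the matrix


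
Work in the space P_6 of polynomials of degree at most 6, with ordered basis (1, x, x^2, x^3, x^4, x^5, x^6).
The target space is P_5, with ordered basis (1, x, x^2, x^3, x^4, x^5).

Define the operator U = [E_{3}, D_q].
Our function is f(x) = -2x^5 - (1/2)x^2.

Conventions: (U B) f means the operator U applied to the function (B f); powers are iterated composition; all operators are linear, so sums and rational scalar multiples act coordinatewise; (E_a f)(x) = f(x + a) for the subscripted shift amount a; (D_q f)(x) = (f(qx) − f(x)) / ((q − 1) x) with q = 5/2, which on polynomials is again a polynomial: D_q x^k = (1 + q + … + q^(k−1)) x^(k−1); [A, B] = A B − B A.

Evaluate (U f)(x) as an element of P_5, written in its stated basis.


D_q f = -(1031/8)x^4 - (7/4)x
E_{3} D_q f = -(1031/8)x^4 - (3093/2)x^3 - (27837/4)x^2 - (55681/4)x - 83553/8
E_{3} f = -2x^5 - 30x^4 - 180x^3 - (1081/2)x^2 - 813x - 981/2
D_q E_{3} f = -(1031/8)x^4 - (3045/4)x^3 - 1755x^2 - (7567/4)x - 813
[E_{3}, D_q] f = -(3141/4)x^3 - (20817/4)x^2 - (24057/2)x - 77049/8

g(x) = -(3141/4)x^3 - (20817/4)x^2 - (24057/2)x - 77049/8


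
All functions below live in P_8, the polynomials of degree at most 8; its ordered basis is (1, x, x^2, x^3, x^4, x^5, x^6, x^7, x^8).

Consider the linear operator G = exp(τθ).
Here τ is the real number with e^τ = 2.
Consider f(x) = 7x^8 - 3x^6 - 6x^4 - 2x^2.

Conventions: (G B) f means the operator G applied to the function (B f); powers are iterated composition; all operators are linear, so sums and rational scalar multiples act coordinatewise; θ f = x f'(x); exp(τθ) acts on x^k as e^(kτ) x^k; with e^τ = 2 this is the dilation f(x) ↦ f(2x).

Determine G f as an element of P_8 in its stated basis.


g(x) = 1792x^8 - 192x^6 - 96x^4 - 8x^2

exp(τθ) x^k = e^(kτ) x^k; with e^τ = 2 this sends x^k to 2^k x^k
x^2 ↦ 4 x^2
x^4 ↦ 16 x^4
x^6 ↦ 64 x^6
x^8 ↦ 256 x^8
applying this coordinatewise to f: exp(τθ) f = 1792x^8 - 192x^6 - 96x^4 - 8x^2


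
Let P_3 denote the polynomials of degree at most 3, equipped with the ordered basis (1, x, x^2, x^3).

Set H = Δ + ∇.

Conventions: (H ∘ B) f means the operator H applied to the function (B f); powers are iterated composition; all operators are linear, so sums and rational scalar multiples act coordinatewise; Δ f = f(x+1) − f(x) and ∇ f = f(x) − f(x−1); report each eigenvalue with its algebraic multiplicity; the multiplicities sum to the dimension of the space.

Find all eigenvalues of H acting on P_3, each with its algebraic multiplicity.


image of 1: 0
image of x: 2
image of x^2: 4x
image of x^3: 6x^2 + 2
the matrix is upper triangular; its diagonal is (0, 0, 0, 0)
for a triangular matrix the eigenvalues are the diagonal entries, with algebraic multiplicity their repetition count

λ = 0 (multiplicity 4)


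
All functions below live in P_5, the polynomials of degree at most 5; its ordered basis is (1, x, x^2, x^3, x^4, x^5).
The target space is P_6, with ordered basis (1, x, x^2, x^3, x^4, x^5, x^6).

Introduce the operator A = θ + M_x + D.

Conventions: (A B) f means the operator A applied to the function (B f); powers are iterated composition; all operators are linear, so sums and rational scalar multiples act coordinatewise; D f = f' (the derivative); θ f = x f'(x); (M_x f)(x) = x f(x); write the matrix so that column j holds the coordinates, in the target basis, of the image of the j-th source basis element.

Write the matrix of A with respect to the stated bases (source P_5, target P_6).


the matrix is [[0, 1, 0, 0, 0, 0]; [1, 1, 2, 0, 0, 0]; [0, 1, 2, 3, 0, 0]; [0, 0, 1, 3, 4, 0]; [0, 0, 0, 1, 4, 5]; [0, 0, 0, 0, 1, 5]; [0, 0, 0, 0, 0, 1]] (rows listed top to bottom)

image of 1: x
image of x: x^2 + x + 1
image of x^2: x^3 + 2x^2 + 2x
image of x^3: x^4 + 3x^3 + 3x^2
image of x^4: x^5 + 4x^4 + 4x^3
image of x^5: x^6 + 5x^5 + 5x^4
each image's coordinates form column j of the matrix


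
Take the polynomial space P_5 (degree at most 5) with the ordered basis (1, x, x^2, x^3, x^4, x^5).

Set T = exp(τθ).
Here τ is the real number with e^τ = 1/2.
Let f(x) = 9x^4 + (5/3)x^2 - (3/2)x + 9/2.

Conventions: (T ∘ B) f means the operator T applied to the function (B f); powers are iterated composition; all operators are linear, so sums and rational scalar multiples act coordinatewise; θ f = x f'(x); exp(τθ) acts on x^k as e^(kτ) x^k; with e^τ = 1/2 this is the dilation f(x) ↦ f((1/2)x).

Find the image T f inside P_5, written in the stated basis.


exp(τθ) x^k = e^(kτ) x^k; with e^τ = 1/2 this sends x^k to (1/2)^k x^k
x ↦ 1/2 x
x^2 ↦ 1/4 x^2
x^4 ↦ 1/16 x^4
applying this coordinatewise to f: exp(τθ) f = (9/16)x^4 + (5/12)x^2 - (3/4)x + 9/2

g(x) = (9/16)x^4 + (5/12)x^2 - (3/4)x + 9/2


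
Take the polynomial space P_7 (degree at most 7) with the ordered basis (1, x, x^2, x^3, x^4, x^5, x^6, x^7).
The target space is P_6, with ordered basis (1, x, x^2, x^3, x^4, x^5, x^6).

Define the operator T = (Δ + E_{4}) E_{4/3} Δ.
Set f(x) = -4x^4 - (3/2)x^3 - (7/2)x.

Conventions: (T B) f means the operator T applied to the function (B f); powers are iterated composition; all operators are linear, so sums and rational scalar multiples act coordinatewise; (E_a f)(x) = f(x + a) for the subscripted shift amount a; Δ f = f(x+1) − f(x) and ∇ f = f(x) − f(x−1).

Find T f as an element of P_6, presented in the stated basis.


g(x) = -16x^3 - (665/2)x^2 - (11537/6)x - 98458/27

Δ f = -16x^3 - (57/2)x^2 - (41/2)x - 9
E_{4/3} Δ f = -16x^3 - (185/2)x^2 - (1091/6)x - 3373/27
Δ E_{4/3} Δ f = -48x^2 - 233x - 871/3
E_{4} E_{4/3} Δ f = -16x^3 - (569/2)x^2 - (10139/6)x - 90619/27
(Δ + E_{4}) E_{4/3} Δ f = -16x^3 - (665/2)x^2 - (11537/6)x - 98458/27


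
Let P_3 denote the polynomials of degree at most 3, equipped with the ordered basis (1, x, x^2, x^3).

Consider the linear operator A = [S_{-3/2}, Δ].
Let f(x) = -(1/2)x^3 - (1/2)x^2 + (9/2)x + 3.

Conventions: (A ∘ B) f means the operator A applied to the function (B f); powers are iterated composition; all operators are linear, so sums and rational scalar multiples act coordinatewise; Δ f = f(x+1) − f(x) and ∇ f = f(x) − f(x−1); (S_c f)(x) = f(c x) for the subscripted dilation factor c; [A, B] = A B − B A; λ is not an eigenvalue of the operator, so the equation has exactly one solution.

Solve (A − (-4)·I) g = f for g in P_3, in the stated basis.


write g with unknown coordinates in the stated basis and equate coefficients in (A − (-4)·I) g = f
solving from the highest basis element down gives g = -(1/8)x^3 + (103/256)x^2 + (4209/2048)x - 4457/16384
check: A g = -(135/64)x^2 - (1905/512)x + 16745/4096
so A g − (-4)·g = -(1/2)x^3 - (1/2)x^2 + (9/2)x + 3 = f ✓

g(x) = -(1/8)x^3 + (103/256)x^2 + (4209/2048)x - 4457/16384
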